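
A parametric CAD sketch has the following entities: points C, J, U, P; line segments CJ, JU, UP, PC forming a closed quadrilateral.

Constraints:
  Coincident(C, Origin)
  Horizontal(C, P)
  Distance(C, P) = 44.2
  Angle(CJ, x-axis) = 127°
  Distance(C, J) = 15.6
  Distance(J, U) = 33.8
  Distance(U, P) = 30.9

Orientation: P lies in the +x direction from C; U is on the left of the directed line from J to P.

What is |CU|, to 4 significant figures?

32.05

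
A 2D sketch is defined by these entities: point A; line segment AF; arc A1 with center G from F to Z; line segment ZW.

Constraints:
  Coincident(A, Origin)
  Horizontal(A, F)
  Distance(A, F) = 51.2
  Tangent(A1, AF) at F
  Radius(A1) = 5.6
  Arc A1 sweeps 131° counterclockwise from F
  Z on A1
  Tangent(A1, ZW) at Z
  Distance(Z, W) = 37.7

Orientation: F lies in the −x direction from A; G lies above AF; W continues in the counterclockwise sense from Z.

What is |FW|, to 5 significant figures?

42.940

A is at the origin; AF is horizontal with |AF| = 51.2 and F on the −x side, so F = (-51.200, 0.0000). Tangency of A1 to AF means the radius GF is perpendicular to AF, so G = F + (0, 5.6) = (-51.200, 5.6000). On A1, F sits at bearing -90° from G; a 131° counterclockwise sweep puts Z at bearing 41°, so Z = G + 5.6·(cos 41°, sin 41°) = (-46.974, 9.2739). Tangency of A1 to ZW means the radius GZ is perpendicular to ZW, so ZW runs along (−sin 41°, cos 41°); with |ZW| = 37.7, W = (-71.707, 37.726). Then |FW| = |W − F| = 42.940.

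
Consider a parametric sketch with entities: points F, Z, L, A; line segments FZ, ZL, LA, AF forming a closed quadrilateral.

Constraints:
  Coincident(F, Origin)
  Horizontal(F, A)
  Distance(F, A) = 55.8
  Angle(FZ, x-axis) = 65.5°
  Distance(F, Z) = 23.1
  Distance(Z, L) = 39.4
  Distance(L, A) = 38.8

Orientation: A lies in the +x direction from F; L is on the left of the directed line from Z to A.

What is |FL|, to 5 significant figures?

58.827

Checks: |ZL| = 39.40 ✓; |LA| = 38.80 ✓.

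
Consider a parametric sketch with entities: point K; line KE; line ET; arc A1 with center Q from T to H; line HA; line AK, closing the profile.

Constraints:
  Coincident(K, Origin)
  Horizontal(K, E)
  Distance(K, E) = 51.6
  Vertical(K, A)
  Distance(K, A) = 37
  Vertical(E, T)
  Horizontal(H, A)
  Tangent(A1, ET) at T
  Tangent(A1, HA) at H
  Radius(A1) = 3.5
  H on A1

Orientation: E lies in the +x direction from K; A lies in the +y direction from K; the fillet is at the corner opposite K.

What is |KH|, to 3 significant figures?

60.7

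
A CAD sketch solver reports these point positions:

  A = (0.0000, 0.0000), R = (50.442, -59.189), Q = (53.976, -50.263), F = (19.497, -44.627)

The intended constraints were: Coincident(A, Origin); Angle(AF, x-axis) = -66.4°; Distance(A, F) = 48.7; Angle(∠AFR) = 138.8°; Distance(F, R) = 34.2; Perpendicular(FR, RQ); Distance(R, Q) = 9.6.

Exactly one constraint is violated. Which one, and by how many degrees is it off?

Perpendicular(FR, RQ) — off by 3.60°.

A = (0.00, 0.00) ✓; AF at -66.40° ✓; |AF| = 48.70 ✓; ∠AFR = 138.8° ✓; |FR| = 34.20 ✓; ∠(FR, RQ) = 93.60° ✗; |RQ| = 9.600 ✓.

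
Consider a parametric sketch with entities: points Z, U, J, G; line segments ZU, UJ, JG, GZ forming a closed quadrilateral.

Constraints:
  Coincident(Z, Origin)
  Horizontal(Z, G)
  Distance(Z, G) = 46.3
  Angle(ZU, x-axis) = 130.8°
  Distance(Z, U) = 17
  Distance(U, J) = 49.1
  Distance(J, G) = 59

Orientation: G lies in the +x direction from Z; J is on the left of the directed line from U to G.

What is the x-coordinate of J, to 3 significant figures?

18.5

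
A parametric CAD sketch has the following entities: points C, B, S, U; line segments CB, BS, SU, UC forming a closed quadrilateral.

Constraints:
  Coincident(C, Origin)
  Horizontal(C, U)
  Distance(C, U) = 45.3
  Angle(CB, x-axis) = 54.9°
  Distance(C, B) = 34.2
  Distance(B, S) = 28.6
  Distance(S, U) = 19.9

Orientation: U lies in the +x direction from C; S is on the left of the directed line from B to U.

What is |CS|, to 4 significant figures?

51.08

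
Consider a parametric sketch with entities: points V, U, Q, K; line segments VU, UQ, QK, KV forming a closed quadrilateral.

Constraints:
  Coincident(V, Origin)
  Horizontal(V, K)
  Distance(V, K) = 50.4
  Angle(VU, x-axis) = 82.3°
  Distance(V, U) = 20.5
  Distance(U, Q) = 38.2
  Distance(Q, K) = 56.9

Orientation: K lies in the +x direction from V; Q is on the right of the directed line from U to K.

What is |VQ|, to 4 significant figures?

17.73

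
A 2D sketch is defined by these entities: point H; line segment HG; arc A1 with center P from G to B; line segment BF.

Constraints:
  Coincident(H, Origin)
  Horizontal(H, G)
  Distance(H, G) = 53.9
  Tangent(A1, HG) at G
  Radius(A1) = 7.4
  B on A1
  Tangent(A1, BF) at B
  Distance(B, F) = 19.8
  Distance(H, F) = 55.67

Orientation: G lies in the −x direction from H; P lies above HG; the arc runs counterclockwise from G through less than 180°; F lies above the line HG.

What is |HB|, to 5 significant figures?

47.218

Checks: |PB| = 7.400 ✓; ∠(PB, BF) = 90.00° ✓; |BF| = 19.80 ✓; |HF| = 55.67 ✓.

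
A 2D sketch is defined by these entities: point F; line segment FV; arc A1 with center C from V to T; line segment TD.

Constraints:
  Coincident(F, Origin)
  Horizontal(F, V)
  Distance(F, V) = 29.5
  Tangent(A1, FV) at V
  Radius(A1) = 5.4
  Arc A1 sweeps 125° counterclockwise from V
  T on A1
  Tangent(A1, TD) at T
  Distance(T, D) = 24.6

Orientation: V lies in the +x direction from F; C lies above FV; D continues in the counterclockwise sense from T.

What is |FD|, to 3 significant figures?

34.8

F is at the origin; F and V share the same y with |FV| = 29.5 and V on the +x side, so V = (29.5, 0.00). A1 meets FV tangentially, so CV is at right angles to FV, so C = V + (0, 5.4) = (29.5, 5.40). On A1, V sits at bearing -90° from C; a 125° counterclockwise sweep puts T at bearing 35°, so T = C + 5.4·(cos 35°, sin 35°) = (33.9, 8.50). Tangency of A1 to TD means the radius CT is perpendicular to TD, so TD runs along (−sin 35°, cos 35°); with |TD| = 24.6, D = (19.8, 28.6). Then |FD| = |D − F| = 34.8.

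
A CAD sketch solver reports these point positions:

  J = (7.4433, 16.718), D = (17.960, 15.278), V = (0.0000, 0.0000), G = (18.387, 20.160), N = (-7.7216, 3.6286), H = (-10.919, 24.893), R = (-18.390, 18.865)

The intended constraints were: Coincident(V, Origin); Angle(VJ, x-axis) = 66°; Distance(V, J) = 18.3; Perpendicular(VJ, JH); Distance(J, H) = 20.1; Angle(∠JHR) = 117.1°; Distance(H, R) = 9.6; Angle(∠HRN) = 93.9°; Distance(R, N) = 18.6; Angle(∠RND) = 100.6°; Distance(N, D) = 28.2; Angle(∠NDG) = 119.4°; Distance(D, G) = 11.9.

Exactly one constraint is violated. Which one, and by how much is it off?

Distance(D, G) = 11.9 — off by 7.00.

V = (0.00, 0.00) ✓; VJ at 66.00° ✓; |VJ| = 18.30 ✓; ∠(VJ, JH) = 90.00° ✓; |JH| = 20.10 ✓; ∠JHR = 117.1° ✓; |HR| = 9.600 ✓; ∠HRN = 93.90° ✓; |RN| = 18.60 ✓; ∠RND = 100.6° ✓; |ND| = 28.20 ✓; ∠NDG = 119.4° ✓; |DG| = 4.901 ✗.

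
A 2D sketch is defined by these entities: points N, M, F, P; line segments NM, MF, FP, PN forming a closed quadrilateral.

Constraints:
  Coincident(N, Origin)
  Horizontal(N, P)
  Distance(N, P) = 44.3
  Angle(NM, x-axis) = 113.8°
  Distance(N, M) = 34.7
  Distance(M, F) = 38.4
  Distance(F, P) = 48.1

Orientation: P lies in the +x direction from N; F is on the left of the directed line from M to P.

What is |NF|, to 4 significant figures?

48.62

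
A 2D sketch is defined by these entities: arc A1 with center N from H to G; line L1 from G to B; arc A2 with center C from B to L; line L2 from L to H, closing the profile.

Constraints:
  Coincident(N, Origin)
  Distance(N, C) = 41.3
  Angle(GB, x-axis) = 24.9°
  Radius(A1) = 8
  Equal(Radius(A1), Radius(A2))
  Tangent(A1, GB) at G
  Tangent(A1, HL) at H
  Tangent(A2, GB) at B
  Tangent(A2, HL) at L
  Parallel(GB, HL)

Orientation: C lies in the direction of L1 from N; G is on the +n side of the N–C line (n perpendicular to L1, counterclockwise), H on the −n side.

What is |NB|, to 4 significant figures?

42.07

The slot axis is L1's direction at 24.9°, so u = (cos 24.9°, sin 24.9°) = (0.9070, 0.4210) and n = (−sin 24.9°, cos 24.9°) = (-0.4210, 0.9070). N is at the origin and C lies 41.3 along u from N, so C = 41.3·u = (37.46, 17.39). Tangency of A1 to both parallel lines with radius 8.0 puts G and H at N ± 8.0·n: G = (-3.368, 7.256), H = (3.368, -7.256). Equal radii place B and L the same way about C: B = C + 8.0·n = (34.09, 24.65), L = C − 8.0·n = (40.83, 10.13). Then |NB| = |B − N| = 42.07.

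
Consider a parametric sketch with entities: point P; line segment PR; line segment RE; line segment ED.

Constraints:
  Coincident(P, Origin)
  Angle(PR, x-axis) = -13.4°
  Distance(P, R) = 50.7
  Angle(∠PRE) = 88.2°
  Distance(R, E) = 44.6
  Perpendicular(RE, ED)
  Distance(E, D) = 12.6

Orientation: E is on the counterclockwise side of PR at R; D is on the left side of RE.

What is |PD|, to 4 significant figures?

57.44

∠PRE = 88.2°, so RE runs at -13.4° + (180° − 88.2°) = 78.40° from the x-axis; with |RE| = 44.6, E = R + 44.6·(cos 78.40°, sin 78.40°) = (58.29, 31.94). The perpendicularity gives ED at right angles to RE; with |ED| = 12.6 on the left of RE, D = E + 12.6·(-0.9796, 0.2011) = (45.95, 34.47). Then |PD| = |D − P| = 57.44.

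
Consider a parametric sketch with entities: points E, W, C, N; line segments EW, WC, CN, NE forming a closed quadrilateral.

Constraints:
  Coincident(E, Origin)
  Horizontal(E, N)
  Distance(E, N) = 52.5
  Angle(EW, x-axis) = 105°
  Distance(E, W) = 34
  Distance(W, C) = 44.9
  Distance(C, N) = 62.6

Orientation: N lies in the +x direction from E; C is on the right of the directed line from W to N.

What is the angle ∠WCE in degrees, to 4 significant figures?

36.35°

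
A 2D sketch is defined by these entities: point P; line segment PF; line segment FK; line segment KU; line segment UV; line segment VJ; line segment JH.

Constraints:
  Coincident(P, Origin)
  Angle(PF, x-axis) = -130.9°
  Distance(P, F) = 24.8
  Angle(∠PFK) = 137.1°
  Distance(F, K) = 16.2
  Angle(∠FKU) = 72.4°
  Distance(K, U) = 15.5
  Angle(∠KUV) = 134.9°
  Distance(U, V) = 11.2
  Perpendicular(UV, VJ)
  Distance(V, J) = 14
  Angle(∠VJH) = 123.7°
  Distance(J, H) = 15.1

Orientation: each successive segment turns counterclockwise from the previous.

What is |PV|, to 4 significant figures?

19.96

P is at the origin; PF runs at -130.9° with length 24.8, so F = (-16.24, -18.75). ∠PFK = 137.1° gives FK at -88.00° from the x-axis; with |FK| = 16.2, K = (-15.67, -34.94). ∠FKU = 72.4° gives KU at 19.60° from the x-axis; with |KU| = 15.5, U = (-1.070, -29.74). ∠KUV = 134.9° gives UV at 64.70° from the x-axis; with |UV| = 11.2, V = (3.716, -19.61). Then |PV| = |V − P| = 19.96.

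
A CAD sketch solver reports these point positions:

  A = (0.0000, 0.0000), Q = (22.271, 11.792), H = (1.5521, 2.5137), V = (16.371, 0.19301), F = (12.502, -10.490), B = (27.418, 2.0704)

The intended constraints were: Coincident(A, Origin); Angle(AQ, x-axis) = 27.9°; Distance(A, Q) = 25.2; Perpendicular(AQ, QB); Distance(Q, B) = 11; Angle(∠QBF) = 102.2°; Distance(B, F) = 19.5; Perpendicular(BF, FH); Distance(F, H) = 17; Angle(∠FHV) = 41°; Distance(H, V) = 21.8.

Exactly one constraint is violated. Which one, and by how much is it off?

Distance(H, V) = 21.8 — off by 6.80.

A = (0.00, 0.00) ✓; AQ at 27.90° ✓; |AQ| = 25.20 ✓; ∠(AQ, QB) = 90.00° ✓; |QB| = 11.00 ✓; ∠QBF = 102.2° ✓; |BF| = 19.50 ✓; ∠(BF, FH) = 90.00° ✓; |FH| = 17.00 ✓; ∠FHV = 41.00° ✓; |HV| = 15.00 ✗.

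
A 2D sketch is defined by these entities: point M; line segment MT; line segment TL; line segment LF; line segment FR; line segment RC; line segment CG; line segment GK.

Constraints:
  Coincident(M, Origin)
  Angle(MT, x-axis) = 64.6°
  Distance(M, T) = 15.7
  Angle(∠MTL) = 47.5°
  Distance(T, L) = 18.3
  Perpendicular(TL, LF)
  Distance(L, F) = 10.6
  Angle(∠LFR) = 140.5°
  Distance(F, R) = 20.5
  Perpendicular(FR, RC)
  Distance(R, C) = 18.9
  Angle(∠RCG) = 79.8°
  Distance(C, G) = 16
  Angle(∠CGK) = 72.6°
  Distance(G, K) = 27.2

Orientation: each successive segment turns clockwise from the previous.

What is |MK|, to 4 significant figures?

17.76

M is at the origin; MT runs at 64.6° with length 15.7, so T = (6.734, 14.18). ∠MTL = 47.5° gives TL at -67.90° from the x-axis; with |TL| = 18.3, L = (13.62, -2.773). TL is perpendicular to LF, so LF runs at -157.9°; with |LF| = 10.6, F = (3.798, -6.761). ∠LFR = 140.5° gives FR at 162.6° from the x-axis; with |FR| = 20.5, R = (-15.76, -0.6308). FR is perpendicular to RC, so RC runs at 72.60°; with |RC| = 18.9, C = (-10.11, 17.40). ∠RCG = 79.8° gives CG at -27.60° from the x-axis; with |CG| = 16.0, G = (4.067, 9.992). ∠CGK = 72.6° gives GK at -135.0° from the x-axis; with |GK| = 27.2, K = (-15.17, -9.242). Then |MK| = |K − M| = 17.76.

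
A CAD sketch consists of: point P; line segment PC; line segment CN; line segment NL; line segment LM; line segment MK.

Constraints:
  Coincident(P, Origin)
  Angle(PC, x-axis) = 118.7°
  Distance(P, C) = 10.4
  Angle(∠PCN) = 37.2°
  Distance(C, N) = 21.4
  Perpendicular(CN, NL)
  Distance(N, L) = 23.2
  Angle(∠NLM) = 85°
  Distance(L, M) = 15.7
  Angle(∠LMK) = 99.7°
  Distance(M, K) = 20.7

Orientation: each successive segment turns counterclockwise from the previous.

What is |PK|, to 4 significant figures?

6.609

P is at the origin; PC runs at 118.7° with length 10.4, so C = (-4.994, 9.122). ∠PCN = 37.2° gives CN at -98.50° from the x-axis; with |CN| = 21.4, N = (-8.157, -12.04). CN is perpendicular to NL, so NL runs at -8.500°; with |NL| = 23.2, L = (14.79, -15.47). ∠NLM = 85.0° gives LM at 86.50° from the x-axis; with |LM| = 15.7, M = (15.75, 0.1989). ∠LMK = 99.7° gives MK at 166.8° from the x-axis; with |MK| = 20.7, K = (-4.407, 4.926). Then |PK| = |K − P| = 6.609.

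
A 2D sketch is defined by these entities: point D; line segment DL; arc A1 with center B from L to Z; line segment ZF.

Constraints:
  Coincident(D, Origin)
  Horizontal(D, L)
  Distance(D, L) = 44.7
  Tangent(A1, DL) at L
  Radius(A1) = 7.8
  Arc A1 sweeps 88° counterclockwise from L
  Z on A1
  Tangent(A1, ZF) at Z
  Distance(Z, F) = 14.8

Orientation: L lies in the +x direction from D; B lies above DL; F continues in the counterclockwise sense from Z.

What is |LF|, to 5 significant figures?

23.816

D is at the origin; D and L share the same y with |DL| = 44.7 and L on the +x side, so L = (44.700, 0.0000). A1 meets DL tangentially, so BL is at right angles to DL, so B = L + (0, 7.8) = (44.700, 7.8000). On A1, L sits at bearing -90° from B; an 88° counterclockwise sweep puts Z at bearing -2°, so Z = B + 7.8·(cos -2°, sin -2°) = (52.495, 7.5278). A1 meets ZF tangentially, so BZ is at right angles to ZF, so ZF runs along (−sin -2°, cos -2°); with |ZF| = 14.8, F = (53.012, 22.319). Then |LF| = |F − L| = 23.816.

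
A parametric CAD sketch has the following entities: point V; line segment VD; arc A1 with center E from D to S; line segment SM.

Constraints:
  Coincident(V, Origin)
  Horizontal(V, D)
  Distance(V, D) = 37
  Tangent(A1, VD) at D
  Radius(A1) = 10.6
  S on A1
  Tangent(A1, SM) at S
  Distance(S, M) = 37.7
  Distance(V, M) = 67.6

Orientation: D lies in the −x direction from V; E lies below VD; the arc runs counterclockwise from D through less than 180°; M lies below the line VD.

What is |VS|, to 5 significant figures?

48.791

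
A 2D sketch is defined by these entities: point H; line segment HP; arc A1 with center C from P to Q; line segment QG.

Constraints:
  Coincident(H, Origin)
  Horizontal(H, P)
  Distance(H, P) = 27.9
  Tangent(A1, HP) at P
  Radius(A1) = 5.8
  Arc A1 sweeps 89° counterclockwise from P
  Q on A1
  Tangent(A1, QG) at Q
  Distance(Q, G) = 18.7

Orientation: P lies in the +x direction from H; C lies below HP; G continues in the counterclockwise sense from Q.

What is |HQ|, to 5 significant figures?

22.824

A1 meets HP tangentially, so CP is at right angles to HP, so C = P + (0, -5.8) = (27.900, -5.8000). On A1, P sits at bearing 90° from C; an 89° counterclockwise sweep puts Q at bearing 179°, so Q = C + 5.8·(cos 179°, sin 179°) = (22.101, -5.6988). Then |HQ| = |Q − H| = 22.824.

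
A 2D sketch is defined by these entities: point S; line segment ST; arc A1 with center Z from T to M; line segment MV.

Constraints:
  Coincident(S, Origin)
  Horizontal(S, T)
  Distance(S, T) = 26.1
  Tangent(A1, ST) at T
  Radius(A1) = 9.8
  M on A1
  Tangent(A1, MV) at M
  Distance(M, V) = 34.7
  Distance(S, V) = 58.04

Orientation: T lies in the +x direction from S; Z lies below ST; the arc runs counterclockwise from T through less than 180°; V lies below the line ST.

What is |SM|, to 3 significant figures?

23.8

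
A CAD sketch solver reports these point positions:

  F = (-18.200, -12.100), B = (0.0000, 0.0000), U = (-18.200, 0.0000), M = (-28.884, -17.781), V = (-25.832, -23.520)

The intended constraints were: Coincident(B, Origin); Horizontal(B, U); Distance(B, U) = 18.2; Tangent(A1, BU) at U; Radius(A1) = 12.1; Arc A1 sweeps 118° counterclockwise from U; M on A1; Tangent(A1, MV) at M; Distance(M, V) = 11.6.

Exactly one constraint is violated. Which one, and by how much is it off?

Distance(M, V) = 11.6 — off by 5.10.

B = (0.00, 0.00) ✓; B.y = 0.00, U.y = 0.00 ✓; |BU| = 18.20 ✓; ∠(FU, UB) = 90.00° ✓; |FU| = 12.10 ✓; bearing(F→M) − bearing(F→U) = 118.0° ✓; |FM| = 12.10 ✓; ∠(FM, MV) = 90.00° ✓; |MV| = 6.500 ✗.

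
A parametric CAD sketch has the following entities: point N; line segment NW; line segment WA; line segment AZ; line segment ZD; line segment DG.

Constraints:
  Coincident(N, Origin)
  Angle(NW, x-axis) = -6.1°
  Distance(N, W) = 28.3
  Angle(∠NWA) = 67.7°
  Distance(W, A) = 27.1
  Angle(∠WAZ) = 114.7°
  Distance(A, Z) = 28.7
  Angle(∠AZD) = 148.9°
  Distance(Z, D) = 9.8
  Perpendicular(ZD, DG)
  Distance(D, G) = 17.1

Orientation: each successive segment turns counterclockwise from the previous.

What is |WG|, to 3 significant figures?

39.9

N is at the origin; NW runs at -6.1° with length 28.3, so W = (28.1, -3.01). ∠NWA = 67.7° gives WA at 106° from the x-axis; with |WA| = 27.1, A = (20.6, 23.0). ∠WAZ = 114.7° gives AZ at 172° from the x-axis; with |AZ| = 28.7, Z = (-7.81, 27.3). ∠AZD = 148.9° gives ZD at -157° from the x-axis; with |ZD| = 9.8, D = (-16.9, 23.5). ZD ⟂ DG, so DG runs at -67.4°; with |DG| = 17.1, G = (-10.3, 7.71). Then |WG| = |G − W| = 39.9.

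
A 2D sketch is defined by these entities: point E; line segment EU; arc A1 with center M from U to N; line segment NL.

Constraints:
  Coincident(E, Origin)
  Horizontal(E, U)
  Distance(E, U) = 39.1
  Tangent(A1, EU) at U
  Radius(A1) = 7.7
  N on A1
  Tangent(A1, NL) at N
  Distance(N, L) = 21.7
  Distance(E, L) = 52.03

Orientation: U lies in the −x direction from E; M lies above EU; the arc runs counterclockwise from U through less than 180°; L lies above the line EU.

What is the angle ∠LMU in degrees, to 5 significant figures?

172.43°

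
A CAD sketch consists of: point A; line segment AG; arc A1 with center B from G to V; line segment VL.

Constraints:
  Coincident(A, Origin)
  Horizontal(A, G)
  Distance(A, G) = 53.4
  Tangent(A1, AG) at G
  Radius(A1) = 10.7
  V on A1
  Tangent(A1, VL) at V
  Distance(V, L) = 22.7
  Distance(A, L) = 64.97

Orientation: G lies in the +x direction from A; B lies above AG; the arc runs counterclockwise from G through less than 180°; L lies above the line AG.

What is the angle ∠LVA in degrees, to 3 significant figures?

80.0°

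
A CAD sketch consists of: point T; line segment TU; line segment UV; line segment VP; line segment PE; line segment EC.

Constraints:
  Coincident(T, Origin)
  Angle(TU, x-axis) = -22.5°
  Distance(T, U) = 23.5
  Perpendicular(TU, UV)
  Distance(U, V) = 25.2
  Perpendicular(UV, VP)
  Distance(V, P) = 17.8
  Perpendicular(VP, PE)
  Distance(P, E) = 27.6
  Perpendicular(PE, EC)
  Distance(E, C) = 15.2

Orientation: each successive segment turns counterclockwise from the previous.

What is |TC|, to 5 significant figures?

21.037

VP ⟂ PE, so PE runs at -112.50°; with |PE| = 27.6, E = (4.3477, -4.3986). The perpendicularity gives EC at right angles to PE, so EC runs at -22.500°; with |EC| = 15.2, C = (18.391, -10.215). Then |TC| = |C − T| = 21.037.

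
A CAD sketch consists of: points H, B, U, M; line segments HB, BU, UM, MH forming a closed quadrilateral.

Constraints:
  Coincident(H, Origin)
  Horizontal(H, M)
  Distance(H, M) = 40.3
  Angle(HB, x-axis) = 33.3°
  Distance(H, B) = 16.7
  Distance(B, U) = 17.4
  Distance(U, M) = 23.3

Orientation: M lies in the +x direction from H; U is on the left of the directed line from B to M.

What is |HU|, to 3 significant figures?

34.1

H is at the origin; H and M share the same y with |HM| = 40.3 and M in +x, so M = (40.3, 0). HB runs at 33.3° with |HB| = 16.7, so B = (14.0, 9.17). U is determined by |BU| = 17.4 and |UM| = 23.3 together: it lies at the intersection of circle(B, 17.4) and circle(M, 23.3). With |BM| = 27.9, the foot of the radical line on BM is 9.64 from B and the perpendicular offset is √(17.4² − 9.64²) = 14.5. Taking the left-of-BM solution: U = (27.8, 19.7).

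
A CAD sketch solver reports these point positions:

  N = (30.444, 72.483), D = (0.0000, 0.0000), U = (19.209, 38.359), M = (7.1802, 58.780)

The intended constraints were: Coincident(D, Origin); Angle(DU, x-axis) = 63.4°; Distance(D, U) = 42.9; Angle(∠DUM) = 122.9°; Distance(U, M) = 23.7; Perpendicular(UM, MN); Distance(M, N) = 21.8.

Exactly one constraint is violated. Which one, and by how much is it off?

Distance(M, N) = 21.8 — off by 5.20.

D = (0.00, 0.00) ✓; DU at 63.40° ✓; |DU| = 42.90 ✓; ∠DUM = 122.9° ✓; |UM| = 23.70 ✓; ∠(UM, MN) = 90.00° ✓; |MN| = 27.00 ✗.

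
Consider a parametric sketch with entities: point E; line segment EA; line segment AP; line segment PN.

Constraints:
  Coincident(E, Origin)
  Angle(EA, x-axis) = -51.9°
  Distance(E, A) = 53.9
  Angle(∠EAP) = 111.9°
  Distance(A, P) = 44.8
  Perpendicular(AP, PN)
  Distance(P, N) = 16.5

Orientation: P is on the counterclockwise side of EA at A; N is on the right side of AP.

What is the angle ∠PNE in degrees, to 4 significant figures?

44.30°

∠EAP = 111.9°, so AP runs at -51.9° + (180° − 111.9°) = 16.20° from the x-axis; with |AP| = 44.8, P = A + 44.8·(cos 16.20°, sin 16.20°) = (76.28, -29.92). AP is perpendicular to PN; with |PN| = 16.5 on the right of AP, N = P + 16.5·(0.2790, -0.9603) = (80.88, -45.76). Then cos ∠PNE = NP·NE / (|NP||NE|), giving 44.30°.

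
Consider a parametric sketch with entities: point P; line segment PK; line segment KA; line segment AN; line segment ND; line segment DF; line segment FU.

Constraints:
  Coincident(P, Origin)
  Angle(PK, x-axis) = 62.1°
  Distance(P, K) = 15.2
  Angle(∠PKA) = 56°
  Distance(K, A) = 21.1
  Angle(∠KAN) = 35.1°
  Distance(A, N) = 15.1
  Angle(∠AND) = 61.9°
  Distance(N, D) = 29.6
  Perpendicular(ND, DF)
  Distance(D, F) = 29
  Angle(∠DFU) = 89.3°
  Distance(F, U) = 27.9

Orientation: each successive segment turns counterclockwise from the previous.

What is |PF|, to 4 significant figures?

44.75

P is at the origin; PK runs at 62.1° with length 15.2, so K = (7.113, 13.43). ∠PKA = 56.0° gives KA at -173.9° from the x-axis; with |KA| = 21.1, A = (-13.87, 11.19). ∠KAN = 35.1° gives AN at -29.00° from the x-axis; with |AN| = 15.1, N = (-0.6612, 3.870). ∠AND = 61.9° gives ND at 89.10° from the x-axis; with |ND| = 29.6, D = (-0.1963, 33.47). ND is perpendicular to DF, so DF runs at 179.1°; with |DF| = 29.0, F = (-29.19, 33.92). Then |PF| = |F − P| = 44.75.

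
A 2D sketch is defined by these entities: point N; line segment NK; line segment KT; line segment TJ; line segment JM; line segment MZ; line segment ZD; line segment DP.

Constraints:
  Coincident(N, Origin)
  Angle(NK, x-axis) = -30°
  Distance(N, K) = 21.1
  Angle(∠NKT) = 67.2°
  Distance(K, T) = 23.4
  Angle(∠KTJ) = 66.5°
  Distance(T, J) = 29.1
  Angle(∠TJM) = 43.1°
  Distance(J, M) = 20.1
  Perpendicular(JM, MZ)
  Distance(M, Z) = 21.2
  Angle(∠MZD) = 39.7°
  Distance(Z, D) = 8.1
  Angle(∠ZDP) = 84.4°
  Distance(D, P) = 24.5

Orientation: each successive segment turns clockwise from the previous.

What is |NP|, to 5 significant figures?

27.273

∠MZD = 39.7° gives ZD at 96.500° from the x-axis; with |ZD| = 8.1, D = (-2.9640, -17.123). ∠ZDP = 84.4° gives DP at 0.90000° from the x-axis; with |DP| = 24.5, P = (21.533, -16.738). Then |NP| = |P − N| = 27.273.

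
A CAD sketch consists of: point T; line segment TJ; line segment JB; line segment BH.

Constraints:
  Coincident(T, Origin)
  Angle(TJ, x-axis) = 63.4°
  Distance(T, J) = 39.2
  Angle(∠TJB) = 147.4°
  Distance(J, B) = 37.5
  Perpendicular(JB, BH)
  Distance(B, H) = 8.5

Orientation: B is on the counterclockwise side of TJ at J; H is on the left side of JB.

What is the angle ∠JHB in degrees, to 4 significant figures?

77.23°

T is at the origin; TJ runs at 63.4° with length 39.2, so J = 39.2·(cos 63.4°, sin 63.4°) = (17.55, 35.05). ∠TJB = 147.4°, so JB runs at 63.4° + (180° − 147.4°) = 96.00° from the x-axis; with |JB| = 37.5, B = J + 37.5·(cos 96.00°, sin 96.00°) = (13.63, 72.35). The perpendicularity gives BH at right angles to JB; with |BH| = 8.5 on the left of JB, H = B + 8.5·(-0.9945, -0.1045) = (5.179, 71.46). Then cos ∠JHB = HJ·HB / (|HJ||HB|), giving 77.23°.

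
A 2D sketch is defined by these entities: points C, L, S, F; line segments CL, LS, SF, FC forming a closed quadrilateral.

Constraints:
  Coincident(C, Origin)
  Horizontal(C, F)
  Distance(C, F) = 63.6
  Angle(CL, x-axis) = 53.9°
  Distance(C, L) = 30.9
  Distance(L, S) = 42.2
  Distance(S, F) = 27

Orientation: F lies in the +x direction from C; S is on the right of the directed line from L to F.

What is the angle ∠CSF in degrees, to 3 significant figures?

138°

Checks: |LS| = 42.20 ✓; |SF| = 27.00 ✓.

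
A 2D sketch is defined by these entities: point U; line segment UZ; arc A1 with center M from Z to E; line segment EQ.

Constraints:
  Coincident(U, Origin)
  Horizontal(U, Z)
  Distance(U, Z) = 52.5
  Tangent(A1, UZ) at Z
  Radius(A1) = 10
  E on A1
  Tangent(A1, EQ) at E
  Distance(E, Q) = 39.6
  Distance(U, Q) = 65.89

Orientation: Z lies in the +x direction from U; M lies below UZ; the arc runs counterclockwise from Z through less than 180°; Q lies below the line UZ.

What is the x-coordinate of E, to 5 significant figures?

42.501

U is at the origin; UZ is horizontal with |UZ| = 52.5 and Z on the +x side, so Z = (52.500, 0.0000). Since A1 is tangent to UZ there, MZ ⟂ UZ, so M = Z + (0, -10) = (52.500, -10.000). Since ME ⟂ EQ (tangency), |MQ| = √(10.0² + 39.6²) = 40.843 regardless of where E sits on A1. So Q lies on both circle(U, 65.89) and circle(M, 40.843); the below-UZ intersection is Q = (43.183, -49.766). E is the foot of the tangent from Q: E = (42.501, -10.172).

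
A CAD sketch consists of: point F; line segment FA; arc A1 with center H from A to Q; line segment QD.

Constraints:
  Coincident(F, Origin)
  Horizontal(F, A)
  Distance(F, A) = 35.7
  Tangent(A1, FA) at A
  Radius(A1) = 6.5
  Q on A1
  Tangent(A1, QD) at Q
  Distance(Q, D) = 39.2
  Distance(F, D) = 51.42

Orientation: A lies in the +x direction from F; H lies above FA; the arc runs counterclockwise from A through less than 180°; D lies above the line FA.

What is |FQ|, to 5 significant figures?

42.613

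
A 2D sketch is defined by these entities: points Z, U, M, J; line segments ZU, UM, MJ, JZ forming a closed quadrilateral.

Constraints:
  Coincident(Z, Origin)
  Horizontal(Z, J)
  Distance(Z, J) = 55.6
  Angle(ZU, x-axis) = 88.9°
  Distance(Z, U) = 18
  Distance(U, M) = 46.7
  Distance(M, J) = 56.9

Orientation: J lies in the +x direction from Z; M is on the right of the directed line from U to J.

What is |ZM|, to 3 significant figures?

29.0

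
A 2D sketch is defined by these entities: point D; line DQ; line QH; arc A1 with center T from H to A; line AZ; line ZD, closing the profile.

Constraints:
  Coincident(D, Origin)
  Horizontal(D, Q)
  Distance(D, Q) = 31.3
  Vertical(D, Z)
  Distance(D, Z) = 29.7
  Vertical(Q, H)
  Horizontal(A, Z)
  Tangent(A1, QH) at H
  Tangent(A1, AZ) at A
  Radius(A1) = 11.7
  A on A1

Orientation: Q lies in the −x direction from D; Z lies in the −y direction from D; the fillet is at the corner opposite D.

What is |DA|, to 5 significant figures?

35.584

D is at the origin; D and Q share the same y with |DQ| = 31.3 and Q on the −x side, so Q = (-31.300, 0.0000). D and Z share the same x with |DZ| = 29.7 and Z on the −y side, so Z = (0.0000, -29.700). The virtual corner opposite D is at (-31.300, -29.700). Tangency of A1 to QH means the radius TH is perpendicular to QH and A1 meets AZ tangentially, so TA is at right angles to AZ, with radius 11.7, so the center T sits 11.7 in from both sides at T = (-19.600, -18.000). That places the tangent points at H = (-31.300, -18.000) on QH and A = (-19.600, -29.700) on AZ. Then |DA| = |A − D| = 35.584.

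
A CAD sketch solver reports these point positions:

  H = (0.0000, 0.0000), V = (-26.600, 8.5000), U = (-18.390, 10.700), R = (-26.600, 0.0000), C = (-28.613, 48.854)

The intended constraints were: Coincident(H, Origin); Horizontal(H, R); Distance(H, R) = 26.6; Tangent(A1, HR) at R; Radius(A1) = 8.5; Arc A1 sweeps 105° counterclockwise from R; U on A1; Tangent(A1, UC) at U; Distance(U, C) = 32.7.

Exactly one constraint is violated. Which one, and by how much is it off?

Distance(U, C) = 32.7 — off by 6.80.

H = (0.00, 0.00) ✓; H.y = 0.00, R.y = 0.00 ✓; |HR| = 26.60 ✓; ∠(VR, RH) = 90.00° ✓; |VR| = 8.500 ✓; bearing(V→U) − bearing(V→R) = 105.0° ✓; |VU| = 8.500 ✓; ∠(VU, UC) = 90.00° ✓; |UC| = 39.50 ✗.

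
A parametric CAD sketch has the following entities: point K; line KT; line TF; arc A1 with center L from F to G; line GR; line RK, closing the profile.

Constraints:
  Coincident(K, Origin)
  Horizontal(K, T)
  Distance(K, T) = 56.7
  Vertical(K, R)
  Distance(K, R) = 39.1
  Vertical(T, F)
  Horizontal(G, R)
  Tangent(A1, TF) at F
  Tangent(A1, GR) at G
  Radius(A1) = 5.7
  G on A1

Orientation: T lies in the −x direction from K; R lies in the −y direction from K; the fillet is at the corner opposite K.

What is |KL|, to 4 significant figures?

60.96

K is at the origin; KT is horizontal with |KT| = 56.7 and T on the −x side, so T = (-56.70, 0.000). K and R share the same x with |KR| = 39.1 and R on the −y side, so R = (0.000, -39.10). The virtual corner opposite K is at (-56.70, -39.10). Since A1 is tangent to TF there, LF ⟂ TF and since A1 is tangent to GR there, LG ⟂ GR, with radius 5.7, so the center L sits 5.7 in from both sides at L = (-51.00, -33.40). Then |KL| = |L − K| = 60.96.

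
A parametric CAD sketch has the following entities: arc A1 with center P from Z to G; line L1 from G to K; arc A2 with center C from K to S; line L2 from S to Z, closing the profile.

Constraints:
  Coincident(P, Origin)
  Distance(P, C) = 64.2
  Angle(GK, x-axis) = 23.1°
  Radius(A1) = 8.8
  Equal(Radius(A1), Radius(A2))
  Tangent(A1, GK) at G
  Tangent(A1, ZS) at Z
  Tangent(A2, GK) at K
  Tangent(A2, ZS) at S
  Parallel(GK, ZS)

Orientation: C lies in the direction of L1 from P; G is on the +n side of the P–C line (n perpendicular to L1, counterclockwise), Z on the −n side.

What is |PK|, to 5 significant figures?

64.800

The slot axis is L1's direction at 23.1°, so u = (cos 23.1°, sin 23.1°) = (0.91982, 0.39234) and n = (−sin 23.1°, cos 23.1°) = (-0.39234, 0.91982). P is at the origin and C lies 64.2 along u from P, so C = 64.2·u = (59.053, 25.188). Tangency of A1 to both parallel lines with radius 8.8 puts G and Z at P ± 8.8·n: G = (-3.4526, 8.0944), Z = (3.4526, -8.0944). Equal radii place K and S the same way about C: K = C + 8.8·n = (55.600, 33.282), S = C − 8.8·n = (62.505, 17.094). Then |PK| = |K − P| = 64.800.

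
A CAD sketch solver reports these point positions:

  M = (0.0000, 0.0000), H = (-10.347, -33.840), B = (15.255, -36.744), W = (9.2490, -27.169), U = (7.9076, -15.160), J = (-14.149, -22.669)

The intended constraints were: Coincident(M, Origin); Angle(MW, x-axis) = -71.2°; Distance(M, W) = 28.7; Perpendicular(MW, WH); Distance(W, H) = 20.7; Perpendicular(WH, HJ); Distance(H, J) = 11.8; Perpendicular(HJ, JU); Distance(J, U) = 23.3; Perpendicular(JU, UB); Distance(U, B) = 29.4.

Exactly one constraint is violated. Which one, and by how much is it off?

Distance(U, B) = 29.4 — off by 6.60.

M = (0.00, 0.00) ✓; MW at -71.20° ✓; |MW| = 28.70 ✓; ∠(MW, WH) = 90.00° ✓; |WH| = 20.70 ✓; ∠(WH, HJ) = 90.00° ✓; |HJ| = 11.80 ✓; ∠(HJ, JU) = 90.00° ✓; |JU| = 23.30 ✓; ∠(JU, UB) = 90.00° ✓; |UB| = 22.80 ✗.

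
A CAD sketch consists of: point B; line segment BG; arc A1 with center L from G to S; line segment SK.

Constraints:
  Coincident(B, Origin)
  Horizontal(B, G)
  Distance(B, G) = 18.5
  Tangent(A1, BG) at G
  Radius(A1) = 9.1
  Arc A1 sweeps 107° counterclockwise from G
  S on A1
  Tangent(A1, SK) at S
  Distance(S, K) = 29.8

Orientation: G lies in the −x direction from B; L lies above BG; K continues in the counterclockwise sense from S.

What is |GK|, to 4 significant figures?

40.26

On A1, G sits at bearing -90° from L; a 107° counterclockwise sweep puts S at bearing 17°, so S = L + 9.1·(cos 17°, sin 17°) = (-9.798, 11.76). The tangent condition forces LS to be normal to SK, so SK runs along (−sin 17°, cos 17°); with |SK| = 29.8, K = (-18.51, 40.26). Then |GK| = |K − G| = 40.26.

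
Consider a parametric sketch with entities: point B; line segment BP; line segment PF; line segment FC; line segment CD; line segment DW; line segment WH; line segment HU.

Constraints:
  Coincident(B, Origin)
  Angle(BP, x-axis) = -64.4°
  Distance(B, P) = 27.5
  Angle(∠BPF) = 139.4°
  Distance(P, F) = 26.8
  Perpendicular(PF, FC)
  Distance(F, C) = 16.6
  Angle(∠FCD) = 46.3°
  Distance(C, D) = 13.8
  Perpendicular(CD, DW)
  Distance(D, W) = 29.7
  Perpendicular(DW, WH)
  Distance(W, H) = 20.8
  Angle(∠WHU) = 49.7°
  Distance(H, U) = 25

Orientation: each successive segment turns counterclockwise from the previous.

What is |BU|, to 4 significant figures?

50.76

B is at the origin; BP runs at -64.4° with length 27.5, so P = (11.88, -24.80). ∠BPF = 139.4° gives PF at -23.80° from the x-axis; with |PF| = 26.8, F = (36.40, -35.62). PF is perpendicular to FC, so FC runs at 66.20°; with |FC| = 16.6, C = (43.10, -20.43). ∠FCD = 46.3° gives CD at -160.1° from the x-axis; with |CD| = 13.8, D = (30.13, -25.12). CD is perpendicular to DW, so DW runs at -70.10°; with |DW| = 29.7, W = (40.24, -53.05). The perpendicularity gives WH at right angles to DW, so WH runs at 19.90°; with |WH| = 20.8, H = (59.79, -45.97). ∠WHU = 49.7° gives HU at 150.2° from the x-axis; with |HU| = 25.0, U = (38.10, -33.55). Then |BU| = |U − B| = 50.76.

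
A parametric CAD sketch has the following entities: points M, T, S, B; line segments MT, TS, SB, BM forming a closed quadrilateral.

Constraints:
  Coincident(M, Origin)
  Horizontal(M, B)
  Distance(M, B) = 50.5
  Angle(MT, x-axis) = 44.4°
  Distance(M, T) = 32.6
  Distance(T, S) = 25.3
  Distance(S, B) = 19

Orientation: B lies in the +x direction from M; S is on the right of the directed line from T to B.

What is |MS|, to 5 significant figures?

31.552

M is at the origin; MB is horizontal with |MB| = 50.5 and B in +x, so B = (50.5, 0). MT runs at 44.4° with |MT| = 32.6, so T = (23.292, 22.809). S is determined by |TS| = 25.3 and |SB| = 19.0 together: it lies at the intersection of circle(T, 25.3) and circle(B, 19.0). With |TB| = 35.504, the foot of the radical line on TB is 21.682 from T and the perpendicular offset is √(25.3² − 21.682²) = 13.037. Taking the right-of-TB solution: S = (31.533, -1.1113).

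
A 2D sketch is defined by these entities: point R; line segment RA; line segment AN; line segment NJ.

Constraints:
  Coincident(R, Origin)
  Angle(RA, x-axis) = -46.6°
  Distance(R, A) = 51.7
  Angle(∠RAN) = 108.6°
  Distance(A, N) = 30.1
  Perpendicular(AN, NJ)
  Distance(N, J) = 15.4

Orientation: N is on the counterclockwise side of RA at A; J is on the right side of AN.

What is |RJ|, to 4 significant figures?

79.49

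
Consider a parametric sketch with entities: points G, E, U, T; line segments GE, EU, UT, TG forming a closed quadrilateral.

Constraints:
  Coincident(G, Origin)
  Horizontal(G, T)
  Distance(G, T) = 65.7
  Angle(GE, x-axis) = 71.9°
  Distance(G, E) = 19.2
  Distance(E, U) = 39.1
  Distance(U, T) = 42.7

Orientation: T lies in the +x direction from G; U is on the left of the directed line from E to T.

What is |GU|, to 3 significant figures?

54.1

Checks: |EU| = 39.10 ✓; |UT| = 42.70 ✓.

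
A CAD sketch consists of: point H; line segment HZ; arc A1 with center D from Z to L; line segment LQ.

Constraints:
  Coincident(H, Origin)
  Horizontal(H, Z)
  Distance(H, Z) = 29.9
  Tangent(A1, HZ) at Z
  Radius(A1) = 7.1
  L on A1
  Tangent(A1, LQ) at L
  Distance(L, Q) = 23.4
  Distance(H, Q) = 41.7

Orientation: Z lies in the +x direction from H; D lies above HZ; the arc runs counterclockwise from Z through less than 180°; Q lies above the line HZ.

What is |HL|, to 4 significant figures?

37.75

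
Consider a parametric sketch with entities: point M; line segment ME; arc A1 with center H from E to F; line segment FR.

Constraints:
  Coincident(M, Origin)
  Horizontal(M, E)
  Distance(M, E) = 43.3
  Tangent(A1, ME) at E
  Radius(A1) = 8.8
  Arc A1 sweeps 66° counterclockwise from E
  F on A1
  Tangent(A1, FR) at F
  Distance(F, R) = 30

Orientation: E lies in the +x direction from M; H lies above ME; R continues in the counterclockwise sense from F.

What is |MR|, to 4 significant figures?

71.43

M is at the origin; ME is horizontal with |ME| = 43.3 and E on the +x side, so E = (43.30, 0.000). A1 meets ME tangentially, so HE is at right angles to ME, so H = E + (0, 8.8) = (43.30, 8.800). On A1, E sits at bearing -90° from H; a 66° counterclockwise sweep puts F at bearing -24°, so F = H + 8.8·(cos -24°, sin -24°) = (51.34, 5.221). A1 meets FR tangentially, so HF is at right angles to FR, so FR runs along (−sin -24°, cos -24°); with |FR| = 30.0, R = (63.54, 32.63). Then |MR| = |R − M| = 71.43.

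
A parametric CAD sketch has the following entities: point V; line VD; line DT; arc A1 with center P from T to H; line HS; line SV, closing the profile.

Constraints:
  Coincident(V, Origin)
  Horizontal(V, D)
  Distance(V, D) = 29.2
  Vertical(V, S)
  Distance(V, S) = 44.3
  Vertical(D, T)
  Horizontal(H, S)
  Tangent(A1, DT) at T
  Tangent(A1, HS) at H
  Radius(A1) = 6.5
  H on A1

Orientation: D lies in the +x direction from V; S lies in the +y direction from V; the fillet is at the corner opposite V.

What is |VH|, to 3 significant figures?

49.8

V is at the origin; VD is horizontal with |VD| = 29.2 and D on the +x side, so D = (29.2, 0.00). V and S share the same x with |VS| = 44.3 and S on the +y side, so S = (0.00, 44.3). The virtual corner opposite V is at (29.2, 44.3). The tangent condition forces PT to be normal to DT and A1 meets HS tangentially, so PH is at right angles to HS, with radius 6.5, so the center P sits 6.5 in from both sides at P = (22.7, 37.8). That places the tangent points at T = (29.2, 37.8) on DT and H = (22.7, 44.3) on HS. Then |VH| = |H − V| = 49.8.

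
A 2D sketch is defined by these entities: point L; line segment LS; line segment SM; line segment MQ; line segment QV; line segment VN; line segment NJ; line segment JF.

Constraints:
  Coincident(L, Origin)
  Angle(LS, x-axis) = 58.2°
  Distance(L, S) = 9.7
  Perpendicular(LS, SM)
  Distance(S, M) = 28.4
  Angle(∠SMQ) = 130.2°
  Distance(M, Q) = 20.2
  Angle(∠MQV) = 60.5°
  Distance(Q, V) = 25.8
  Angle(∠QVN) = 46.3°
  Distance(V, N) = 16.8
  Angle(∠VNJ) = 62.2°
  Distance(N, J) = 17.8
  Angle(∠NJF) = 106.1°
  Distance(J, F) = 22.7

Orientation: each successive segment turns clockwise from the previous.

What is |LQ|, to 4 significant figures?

41.83

L is at the origin; LS runs at 58.2° with length 9.7, so S = (5.111, 8.244). The perpendicularity gives SM at right angles to LS, so SM runs at -31.80°; with |SM| = 28.4, M = (29.25, -6.722). ∠SMQ = 130.2° gives MQ at -81.60° from the x-axis; with |MQ| = 20.2, Q = (32.20, -26.70). Then |LQ| = |Q − L| = 41.83.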